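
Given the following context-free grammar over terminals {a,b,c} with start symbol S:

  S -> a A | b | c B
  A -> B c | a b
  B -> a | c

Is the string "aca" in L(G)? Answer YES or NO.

Convert to CNF:
  S -> T0 B | T1 A | b
  A -> B T0 | T1 T2
  B -> a | c
  T0 -> c
  T1 -> a
  T2 -> b

Fill CYK table bottom-up:
  cell(0,0) a: {B,T1}  orig:{B}
  cell(1,1) c: {B,T0}  orig:{B}
  cell(2,2) a: {B,T1}  orig:{B}
  cell(0,1) ac: {A}
  cell(1,2) ca: {S}
  cell(0,2) aca: ∅

S ∉ T[0,2] ⇒ NO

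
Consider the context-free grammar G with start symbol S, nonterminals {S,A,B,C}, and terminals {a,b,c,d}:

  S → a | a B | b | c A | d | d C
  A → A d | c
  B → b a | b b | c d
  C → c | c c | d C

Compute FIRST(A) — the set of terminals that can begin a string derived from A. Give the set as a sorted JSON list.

FIRST sets, iterate to fixpoint:
pass 1:
  A via A→c: +{c}
  B via B→b a: +{b}
  B via B→c d: +{c}
  C via C→c: +{c}
  C via C→d C: +{d}
  S via S→a: +{a}
  S via S→b: +{b}
  S via S→c A: +{c}
  S via S→d: +{d}
  FIRST(S)={a,b,c,d}  FIRST(A)={c}  FIRST(B)={b,c}  FIRST(C)={c,d}
pass 2: — fixpoint
  FIRST(S)={a,b,c,d}  FIRST(A)={c}  FIRST(B)={b,c}  FIRST(C)={c,d}

FIRST(A) = ["c"]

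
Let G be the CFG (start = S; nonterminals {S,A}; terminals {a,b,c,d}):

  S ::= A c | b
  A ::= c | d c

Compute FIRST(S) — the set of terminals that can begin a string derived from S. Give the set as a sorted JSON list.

Compute FIRST by fixpoint:
round 1:
  A via A→c: +{c}
  A via A→d c: +{d}
  S via S→A c: +{c,d}
  S via S→b: +{b}
  S: {b,c,d}  A: {c,d}
round 2: (stable)
  S: {b,c,d}  A: {c,d}

FIRST(S) = ["b", "c", "d"]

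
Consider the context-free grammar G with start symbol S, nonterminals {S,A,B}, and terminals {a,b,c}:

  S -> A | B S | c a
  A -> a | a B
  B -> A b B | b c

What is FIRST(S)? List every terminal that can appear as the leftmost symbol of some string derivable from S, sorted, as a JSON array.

Compute FIRST by fixpoint:
iter 1:
  A via A→a: +{a}
  B via B→A b B: +{a}
  B via B→b c: +{b}
  S via S→A: +{a}
  S via S→B S: +{b}
  S via S→c a: +{c}
  FIRST(S)={a,b,c}  FIRST(A)={a}  FIRST(B)={a,b}
iter 2: (no change)
  FIRST(S)={a,b,c}  FIRST(A)={a}  FIRST(B)={a,b}

FIRST(S) = ["a", "b", "c"]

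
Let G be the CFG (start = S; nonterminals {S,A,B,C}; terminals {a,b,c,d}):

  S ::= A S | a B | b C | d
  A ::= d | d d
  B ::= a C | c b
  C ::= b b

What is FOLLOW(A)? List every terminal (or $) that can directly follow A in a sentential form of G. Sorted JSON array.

Compute FIRST by fixpoint:
round 1:
  A via A→d: +{d}
  B via B→a C: +{a}
  B via B→c b: +{c}
  C via C→b b: +{b}
  S via S→A S: +{d}
  S via S→a B: +{a}
  S via S→b C: +{b}
  FIRST[S]={a,b,d}  FIRST[A]={d}  FIRST[B]={a,c}  FIRST[C]={b}
round 2: done
  FIRST[S]={a,b,d}  FIRST[A]={d}  FIRST[B]={a,c}  FIRST[C]={b}

FOLLOW iteration:
FOLLOW(S) := {$}
iter 1:
  S→A S: FOLLOW(A) ⊇ FIRST(S) = {a,b,d}; new: +{a,b,d}
  S→a B: FOLLOW(B) ⊇ FOLLOW(S) ⊇ {$}; new: +{$}
  S→b C: FOLLOW(C) ⊇ FOLLOW(S) ⊇ {$}; new: +{$}
  FOLLOW[S]={$}  FOLLOW[A]={a,b,d}  FOLLOW[B]={$}  FOLLOW[C]={$}
iter 2: — fixpoint
  FOLLOW[S]={$}  FOLLOW[A]={a,b,d}  FOLLOW[B]={$}  FOLLOW[C]={$}

FOLLOW(A) = ["a", "b", "d"]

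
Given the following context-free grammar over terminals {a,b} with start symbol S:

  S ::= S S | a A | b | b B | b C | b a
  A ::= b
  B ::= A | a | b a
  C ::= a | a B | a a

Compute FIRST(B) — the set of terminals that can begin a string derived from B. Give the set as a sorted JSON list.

FIRST sets, iterate to fixpoint:
[1]
  A via A→b: +{b}
  B via B→A: +{b}
  B via B→a: +{a}
  C via C→a: +{a}
  S via S→a A: +{a}
  S via S→b: +{b}
  FIRST[S]={a,b}  FIRST[A]={b}  FIRST[B]={a,b}  FIRST[C]={a}
[2] done
  FIRST[S]={a,b}  FIRST[A]={b}  FIRST[B]={a,b}  FIRST[C]={a}

FIRST(B) = ["a", "b"]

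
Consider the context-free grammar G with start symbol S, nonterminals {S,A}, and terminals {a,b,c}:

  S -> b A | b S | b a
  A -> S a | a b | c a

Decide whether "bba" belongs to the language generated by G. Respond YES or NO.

Convert to CNF:
  S -> T1 A | T1 S | T1 T0
  A -> S T0 | T0 T1 | T2 T0
  T0 -> a
  T1 -> b
  T2 -> c

CYK table (by increasing span):
  [0..0]={T1}  "b"  orig:{}
  [1..1]={T1}  "b"  orig:{}
  [2..2]={T0}  "a"  orig:{}
  [0..1]=∅  "bb"
  [1..2]={S}  "ba"
  [0..2]={S}  "bba"

S ∈ T[0,2] ⇒ YES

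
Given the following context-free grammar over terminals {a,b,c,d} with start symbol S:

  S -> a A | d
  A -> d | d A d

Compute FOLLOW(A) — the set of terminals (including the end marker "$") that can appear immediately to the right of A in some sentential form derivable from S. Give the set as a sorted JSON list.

FIRST iteration:
pass 1:
  A via A→d: +{d}
  S via S→a A: +{a}
  S via S→d: +{d}
  FIRST(S)={a,d}  FIRST(A)={d}
pass 2: — fixpoint
  FIRST(S)={a,d}  FIRST(A)={d}

FOLLOW sets:
seed FOLLOW(S) with $
iter 1:
  A→d A d: FOLLOW(A) ⊇ FIRST(d) = {d}; new: +{d}
  S→a A: FOLLOW(A) ⊇ FOLLOW(S) ⊇ {$}; new: +{$}
  FOLLOW(S)={$}  FOLLOW(A)={$,d}
iter 2: done
  FOLLOW(S)={$}  FOLLOW(A)={$,d}

FOLLOW(A) = ["$", "d"]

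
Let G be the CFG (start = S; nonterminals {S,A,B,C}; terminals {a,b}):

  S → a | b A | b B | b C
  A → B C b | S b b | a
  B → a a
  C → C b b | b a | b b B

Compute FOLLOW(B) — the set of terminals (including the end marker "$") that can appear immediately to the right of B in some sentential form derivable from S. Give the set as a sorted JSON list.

FIRST sets, iterate to fixpoint:
iter 1:
  A via A→a: +{a}
  B via B→a a: +{a}
  C via C→b a: +{b}
  S via S→a: +{a}
  S via S→b A: +{b}
  FIRST[S]={a,b}  FIRST[A]={a}  FIRST[B]={a}  FIRST[C]={b}
iter 2:
  A via A→S b b: +{b}
  FIRST[S]={a,b}  FIRST[A]={a,b}  FIRST[B]={a}  FIRST[C]={b}
iter 3: — fixpoint
  FIRST[S]={a,b}  FIRST[A]={a,b}  FIRST[B]={a}  FIRST[C]={b}

FOLLOW iteration:
initialize: $ ∈ FOLLOW(S)
pass 1:
  A→B C b: FOLLOW(B) ⊇ FIRST(C) = {b}; new: +{b}
  A→B C b: FOLLOW(C) ⊇ FIRST(b) = {b}; new: +{b}
  A→S b b: FOLLOW(S) ⊇ FIRST(b) = {b}; new: +{b}
  S→b A: FOLLOW(A) ⊇ FOLLOW(S) ⊇ {$,b}; new: +{$,b}
  S→b B: FOLLOW(B) ⊇ FOLLOW(S) ⊇ {$,b}; new: +{$}
  S→b C: FOLLOW(C) ⊇ FOLLOW(S) ⊇ {$,b}; new: +{$}
  FOLLOW(S)={$,b}  FOLLOW(A)={$,b}  FOLLOW(B)={$,b}  FOLLOW(C)={$,b}
pass 2: — fixpoint
  FOLLOW(S)={$,b}  FOLLOW(A)={$,b}  FOLLOW(B)={$,b}  FOLLOW(C)={$,b}

FOLLOW(B) = ["$", "b"]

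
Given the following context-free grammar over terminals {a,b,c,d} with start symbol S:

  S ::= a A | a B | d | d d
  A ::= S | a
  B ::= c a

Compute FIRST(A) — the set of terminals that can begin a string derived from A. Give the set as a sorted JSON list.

FIRST iteration:
pass 1:
  A via A→a: +{a}
  B via B→c a: +{c}
  S via S→a A: +{a}
  S via S→d: +{d}
  FIRST[S]={a,d}  FIRST[A]={a}  FIRST[B]={c}
pass 2:
  A via A→S: +{d}
  FIRST[S]={a,d}  FIRST[A]={a,d}  FIRST[B]={c}
pass 3: (no change)
  FIRST[S]={a,d}  FIRST[A]={a,d}  FIRST[B]={c}

FIRST(A) = ["a", "d"]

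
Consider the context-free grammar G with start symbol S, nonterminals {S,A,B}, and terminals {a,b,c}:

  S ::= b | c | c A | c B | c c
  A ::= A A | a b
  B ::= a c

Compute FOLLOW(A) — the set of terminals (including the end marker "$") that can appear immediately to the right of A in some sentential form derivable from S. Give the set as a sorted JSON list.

FIRST iteration:
[1]
  A via A→a b: +{a}
  B via B→a c: +{a}
  S via S→b: +{b}
  S via S→c: +{c}
  FIRST(S)={b,c}  FIRST(A)={a}  FIRST(B)={a}
[2] — fixpoint
  FIRST(S)={b,c}  FIRST(A)={a}  FIRST(B)={a}

FOLLOW iteration:
seed FOLLOW(S) with $
pass 1:
  A→A A: FOLLOW(A) ⊇ FIRST(A) = {a}; new: +{a}
  S→c A: FOLLOW(A) ⊇ FOLLOW(S) ⊇ {$}; new: +{$}
  S→c B: FOLLOW(B) ⊇ FOLLOW(S) ⊇ {$}; new: +{$}
  S: {$}  A: {$,a}  B: {$}
pass 2: — fixpoint
  S: {$}  A: {$,a}  B: {$}

FOLLOW(A) = ["$", "a"]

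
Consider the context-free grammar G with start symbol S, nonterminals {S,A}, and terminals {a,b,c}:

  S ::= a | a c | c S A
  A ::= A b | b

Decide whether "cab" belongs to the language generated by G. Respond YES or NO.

Convert to CNF:
  S -> T1 T2 | T2 X3 | a
  A -> A T0 | b
  T0 -> b
  T1 -> a
  T2 -> c
  X3 -> S A

Fill CYK table bottom-up:
  [0..0]={T2}  "c"  orig:{}
  [1..1]={S,T1}  "a"  orig:{S}
  [2..2]={A,T0}  "b"  orig:{A}
  [0..1]=∅  "ca"
  [1..2]={X3}  "ab"  orig:{}
  [0..2]={S}  "cab"

S ∈ T[0,2] ⇒ YES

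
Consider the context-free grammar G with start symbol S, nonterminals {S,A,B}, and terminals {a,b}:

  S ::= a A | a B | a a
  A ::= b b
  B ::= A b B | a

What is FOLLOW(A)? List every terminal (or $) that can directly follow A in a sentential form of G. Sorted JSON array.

FIRST iteration:
round 1:
  A via A→b b: +{b}
  B via B→A b B: +{b}
  B via B→a: +{a}
  S via S→a A: +{a}
  FIRST[S]={a}  FIRST[A]={b}  FIRST[B]={a,b}
round 2: (no change)
  FIRST[S]={a}  FIRST[A]={b}  FIRST[B]={a,b}

FOLLOW iteration:
FOLLOW(S) := {$}
round 1:
  B→A b B: FOLLOW(A) ⊇ FIRST(b) = {b}; new: +{b}
  S→a A: FOLLOW(A) ⊇ FOLLOW(S) ⊇ {$}; new: +{$}
  S→a B: FOLLOW(B) ⊇ FOLLOW(S) ⊇ {$}; new: +{$}
  FOLLOW(S)={$}  FOLLOW(A)={$,b}  FOLLOW(B)={$}
round 2: — fixpoint
  FOLLOW(S)={$}  FOLLOW(A)={$,b}  FOLLOW(B)={$}

FOLLOW(A) = ["$", "b"]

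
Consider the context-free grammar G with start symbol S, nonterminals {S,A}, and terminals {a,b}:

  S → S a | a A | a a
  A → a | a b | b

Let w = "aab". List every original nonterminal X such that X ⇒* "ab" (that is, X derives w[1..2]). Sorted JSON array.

CNF form of G:
  S -> S T0 | T0 A | T0 T0
  A -> T0 T1 | a | b
  T0 -> a
  T1 -> b

CYK fill (cells [i..j] with 1 ≤ i ≤ j ≤ 2 only):
  T[1,1] 'a' = {A,T0}  orig:{A}
  T[2,2] 'b' = {A,T1}  orig:{A}
  T[1,2] 'ab' = {A,S}

Original NTs in T[1,2] deriving "ab": ["A", "S"]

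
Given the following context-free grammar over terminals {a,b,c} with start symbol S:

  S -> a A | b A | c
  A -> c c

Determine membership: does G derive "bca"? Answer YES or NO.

CNF form of G:
  S -> T1 A | T2 A | c
  A -> T0 T0
  T0 -> c
  T1 -> a
  T2 -> b

CYK fill:
  [0..0]={T2}  "b"  orig:{}
  [1..1]={S,T0}  "c"  orig:{S}
  [2..2]={T1}  "a"  orig:{}
  [0..1]=∅  "bc"
  [1..2]=∅  "ca"
  [0..2]=∅  "bca"

S ∉ T[0,2] ⇒ NO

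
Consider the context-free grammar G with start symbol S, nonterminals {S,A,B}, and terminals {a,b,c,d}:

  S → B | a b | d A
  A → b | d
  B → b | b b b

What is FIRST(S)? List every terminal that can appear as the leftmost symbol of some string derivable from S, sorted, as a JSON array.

FIRST iteration:
iter 1:
  A via A→b: +{b}
  A via A→d: +{d}
  B via B→b: +{b}
  S via S→B: +{b}
  S via S→a b: +{a}
  S via S→d A: +{d}
  S: {a,b,d}  A: {b,d}  B: {b}
iter 2: (no change)
  S: {a,b,d}  A: {b,d}  B: {b}

FIRST(S) = ["a", "b", "d"]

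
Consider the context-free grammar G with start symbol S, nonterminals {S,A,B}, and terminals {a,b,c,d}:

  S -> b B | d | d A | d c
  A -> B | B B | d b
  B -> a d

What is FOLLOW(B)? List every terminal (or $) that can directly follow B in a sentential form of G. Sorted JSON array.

Compute FIRST by fixpoint:
pass 1:
  A via A→d b: +{d}
  B via B→a d: +{a}
  S via S→b B: +{b}
  S via S→d: +{d}
  FIRST[S]={b,d}  FIRST[A]={d}  FIRST[B]={a}
pass 2:
  A via A→B: +{a}
  FIRST[S]={b,d}  FIRST[A]={a,d}  FIRST[B]={a}
pass 3: done
  FIRST[S]={b,d}  FIRST[A]={a,d}  FIRST[B]={a}

FOLLOW sets:
initialize: $ ∈ FOLLOW(S)
round 1:
  A→B B: FOLLOW(B) ⊇ FIRST(B) = {a}; new: +{a}
  S→b B: FOLLOW(B) ⊇ FOLLOW(S) ⊇ {$}; new: +{$}
  S→d A: FOLLOW(A) ⊇ FOLLOW(S) ⊇ {$}; new: +{$}
  S: {$}  A: {$}  B: {$,a}
round 2: — fixpoint
  S: {$}  A: {$}  B: {$,a}

FOLLOW(B) = ["$", "a"]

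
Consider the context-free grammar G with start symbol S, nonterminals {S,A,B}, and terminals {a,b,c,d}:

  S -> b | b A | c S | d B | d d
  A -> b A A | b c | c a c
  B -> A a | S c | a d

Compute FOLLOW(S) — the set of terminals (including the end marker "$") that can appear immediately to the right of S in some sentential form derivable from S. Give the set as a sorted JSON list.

Compute FIRST by fixpoint:
iter 1:
  A via A→b A A: +{b}
  A via A→c a c: +{c}
  B via B→A a: +{b,c}
  B via B→a d: +{a}
  S via S→b: +{b}
  S via S→c S: +{c}
  S via S→d B: +{d}
  FIRST[S]={b,c,d}  FIRST[A]={b,c}  FIRST[B]={a,b,c}
iter 2:
  B via B→S c: +{d}
  FIRST[S]={b,c,d}  FIRST[A]={b,c}  FIRST[B]={a,b,c,d}
iter 3: (no change)
  FIRST[S]={b,c,d}  FIRST[A]={b,c}  FIRST[B]={a,b,c,d}

Compute FOLLOW by fixpoint:
FOLLOW(S) := {$}
round 1:
  A→b A A: FOLLOW(A) ⊇ FIRST(A) = {b,c}; new: +{b,c}
  B→A a: FOLLOW(A) ⊇ FIRST(a) = {a}; new: +{a}
  B→S c: FOLLOW(S) ⊇ FIRST(c) = {c}; new: +{c}
  S→b A: FOLLOW(A) ⊇ FOLLOW(S) ⊇ {$,c}; new: +{$}
  S→d B: FOLLOW(B) ⊇ FOLLOW(S) ⊇ {$,c}; new: +{$,c}
  FOLLOW[S]={$,c}  FOLLOW[A]={$,a,b,c}  FOLLOW[B]={$,c}
round 2: — fixpoint
  FOLLOW[S]={$,c}  FOLLOW[A]={$,a,b,c}  FOLLOW[B]={$,c}

FOLLOW(S) = ["$", "c"]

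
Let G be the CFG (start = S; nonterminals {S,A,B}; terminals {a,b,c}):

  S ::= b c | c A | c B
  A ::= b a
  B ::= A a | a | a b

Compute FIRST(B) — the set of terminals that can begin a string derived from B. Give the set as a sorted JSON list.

Compute FIRST by fixpoint:
[1]
  A via A→b a: +{b}
  B via B→A a: +{b}
  B via B→a: +{a}
  S via S→b c: +{b}
  S via S→c A: +{c}
  FIRST[S]={b,c}  FIRST[A]={b}  FIRST[B]={a,b}
[2] (stable)
  FIRST[S]={b,c}  FIRST[A]={b}  FIRST[B]={a,b}

FIRST(B) = ["a", "b"]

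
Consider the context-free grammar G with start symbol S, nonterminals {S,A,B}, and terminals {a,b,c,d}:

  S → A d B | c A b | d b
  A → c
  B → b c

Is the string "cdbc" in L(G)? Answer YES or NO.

CNF form of G:
  S -> A X3 | T1 X4 | T2 T0
  A -> c
  B -> T0 T1
  T0 -> b
  T1 -> c
  T2 -> d
  X3 -> T2 B
  X4 -> A T0

Fill CYK table bottom-up:
  cell(0,0) c: {A,T1}  orig:{A}
  cell(1,1) d: {T2}  orig:{}
  cell(2,2) b: {T0}  orig:{}
  cell(3,3) c: {A,T1}  orig:{A}
  cell(0,1) cd: ∅
  cell(1,2) db: {S}
  cell(2,3) bc: {B}
  cell(0,2) cdb: ∅
  cell(1,3) dbc: {X3}  orig:{}
  cell(0,3) cdbc: {S}

S ∈ T[0,3] ⇒ YES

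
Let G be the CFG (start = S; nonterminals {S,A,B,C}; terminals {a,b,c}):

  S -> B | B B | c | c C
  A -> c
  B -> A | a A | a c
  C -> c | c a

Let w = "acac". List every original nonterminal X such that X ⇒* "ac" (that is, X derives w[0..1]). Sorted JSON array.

Convert to CNF:
  S -> B B | T0 A | T0 T1 | T1 C | c
  A -> c
  B -> T0 A | T0 T1 | c
  C -> T1 T0 | c
  T0 -> a
  T1 -> c

CYK fill — only the sub-triangle for w[0..1]:
  [0..0]={T0}  "a"  orig:{}
  [1..1]={A,B,C,S,T1}  "c"  orig:{A,B,C,S}
  [0..1]={B,S}  "ac"

Original NTs in T[0,1] deriving "ac": ["B", "S"]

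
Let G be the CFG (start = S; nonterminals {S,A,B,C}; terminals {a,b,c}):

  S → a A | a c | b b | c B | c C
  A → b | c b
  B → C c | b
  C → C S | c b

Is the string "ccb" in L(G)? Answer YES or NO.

Convert to CNF:
  S -> T0 B | T0 C | T1 T1 | T2 A | T2 T0
  A -> T0 T1 | b
  B -> C T0 | b
  C -> C S | T0 T1
  T0 -> c
  T1 -> b
  T2 -> a

CYK fill:
  cell(0,0) c: {T0}  orig:{}
  cell(1,1) c: {T0}  orig:{}
  cell(2,2) b: {A,B,T1}  orig:{A,B}
  cell(0,1) cc: ∅
  cell(1,2) cb: {A,C,S}
  cell(0,2) ccb: {S}

S ∈ T[0,2] ⇒ YES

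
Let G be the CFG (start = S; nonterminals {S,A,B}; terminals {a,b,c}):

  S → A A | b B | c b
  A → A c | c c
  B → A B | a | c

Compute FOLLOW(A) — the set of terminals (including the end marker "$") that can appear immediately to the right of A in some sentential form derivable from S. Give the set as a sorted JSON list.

FIRST iteration:
round 1:
  A via A→c c: +{c}
  B via B→A B: +{c}
  B via B→a: +{a}
  S via S→A A: +{c}
  S via S→b B: +{b}
  FIRST(S)={b,c}  FIRST(A)={c}  FIRST(B)={a,c}
round 2: done
  FIRST(S)={b,c}  FIRST(A)={c}  FIRST(B)={a,c}

Compute FOLLOW by fixpoint:
FOLLOW(S) := {$}
[1]
  A→A c: FOLLOW(A) ⊇ FIRST(c) = {c}; new: +{c}
  B→A B: FOLLOW(A) ⊇ FIRST(B) = {a,c}; new: +{a}
  S→A A: FOLLOW(A) ⊇ FOLLOW(S) ⊇ {$}; new: +{$}
  S→b B: FOLLOW(B) ⊇ FOLLOW(S) ⊇ {$}; new: +{$}
  FOLLOW(S)={$}  FOLLOW(A)={$,a,c}  FOLLOW(B)={$}
[2] done
  FOLLOW(S)={$}  FOLLOW(A)={$,a,c}  FOLLOW(B)={$}

FOLLOW(A) = ["$", "a", "c"]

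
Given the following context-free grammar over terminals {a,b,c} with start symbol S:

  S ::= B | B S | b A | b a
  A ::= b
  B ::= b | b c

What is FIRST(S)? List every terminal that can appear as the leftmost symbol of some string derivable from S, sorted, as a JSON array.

Compute FIRST by fixpoint:
pass 1:
  A via A→b: +{b}
  B via B→b: +{b}
  S via S→B: +{b}
  FIRST(S)={b}  FIRST(A)={b}  FIRST(B)={b}
pass 2: done
  FIRST(S)={b}  FIRST(A)={b}  FIRST(B)={b}

FIRST(S) = ["b"]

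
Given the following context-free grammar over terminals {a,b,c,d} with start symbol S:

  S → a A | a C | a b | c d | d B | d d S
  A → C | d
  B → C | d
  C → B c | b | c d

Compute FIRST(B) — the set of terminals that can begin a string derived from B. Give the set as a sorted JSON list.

FIRST iteration:
[1]
  A via A→d: +{d}
  B via B→d: +{d}
  C via C→B c: +{d}
  C via C→b: +{b}
  C via C→c d: +{c}
  S via S→a A: +{a}
  S via S→c d: +{c}
  S via S→d B: +{d}
  FIRST[S]={a,c,d}  FIRST[A]={d}  FIRST[B]={d}  FIRST[C]={b,c,d}
[2]
  A via A→C: +{b,c}
  B via B→C: +{b,c}
  FIRST[S]={a,c,d}  FIRST[A]={b,c,d}  FIRST[B]={b,c,d}  FIRST[C]={b,c,d}
[3] — fixpoint
  FIRST[S]={a,c,d}  FIRST[A]={b,c,d}  FIRST[B]={b,c,d}  FIRST[C]={b,c,d}

FIRST(B) = ["b", "c", "d"]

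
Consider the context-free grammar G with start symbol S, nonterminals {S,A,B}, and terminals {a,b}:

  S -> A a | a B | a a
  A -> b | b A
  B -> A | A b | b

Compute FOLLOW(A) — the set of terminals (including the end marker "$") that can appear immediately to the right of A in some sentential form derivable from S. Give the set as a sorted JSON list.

FIRST sets, iterate to fixpoint:
[1]
  A via A→b: +{b}
  B via B→A: +{b}
  S via S→A a: +{b}
  S via S→a B: +{a}
  FIRST[S]={a,b}  FIRST[A]={b}  FIRST[B]={b}
[2] (no change)
  FIRST[S]={a,b}  FIRST[A]={b}  FIRST[B]={b}

FOLLOW iteration:
seed FOLLOW(S) with $
round 1:
  B→A b: FOLLOW(A) ⊇ FIRST(b) = {b}; new: +{b}
  S→A a: FOLLOW(A) ⊇ FIRST(a) = {a}; new: +{a}
  S→a B: FOLLOW(B) ⊇ FOLLOW(S) ⊇ {$}; new: +{$}
  FOLLOW[S]={$}  FOLLOW[A]={a,b}  FOLLOW[B]={$}
round 2:
  B→A: FOLLOW(A) ⊇ FOLLOW(B) ⊇ {$}; new: +{$}
  FOLLOW[S]={$}  FOLLOW[A]={$,a,b}  FOLLOW[B]={$}
round 3: — fixpoint
  FOLLOW[S]={$}  FOLLOW[A]={$,a,b}  FOLLOW[B]={$}

FOLLOW(A) = ["$", "a", "b"]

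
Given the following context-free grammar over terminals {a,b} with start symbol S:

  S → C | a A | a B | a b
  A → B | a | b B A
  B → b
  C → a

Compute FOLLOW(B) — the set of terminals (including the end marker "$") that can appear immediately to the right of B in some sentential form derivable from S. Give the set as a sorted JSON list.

FIRST sets, iterate to fixpoint:
[1]
  A via A→a: +{a}
  A via A→b B A: +{b}
  B via B→b: +{b}
  C via C→a: +{a}
  S via S→C: +{a}
  FIRST[S]={a}  FIRST[A]={a,b}  FIRST[B]={b}  FIRST[C]={a}
[2] done
  FIRST[S]={a}  FIRST[A]={a,b}  FIRST[B]={b}  FIRST[C]={a}

Compute FOLLOW by fixpoint:
FOLLOW(S) := {$}
iter 1:
  A→b B A: FOLLOW(B) ⊇ FIRST(A) = {a,b}; new: +{a,b}
  S→C: FOLLOW(C) ⊇ FOLLOW(S) ⊇ {$}; new: +{$}
  S→a A: FOLLOW(A) ⊇ FOLLOW(S) ⊇ {$}; new: +{$}
  S→a B: FOLLOW(B) ⊇ FOLLOW(S) ⊇ {$}; new: +{$}
  FOLLOW(S)={$}  FOLLOW(A)={$}  FOLLOW(B)={$,a,b}  FOLLOW(C)={$}
iter 2: (no change)
  FOLLOW(S)={$}  FOLLOW(A)={$}  FOLLOW(B)={$,a,b}  FOLLOW(C)={$}

FOLLOW(B) = ["$", "a", "b"]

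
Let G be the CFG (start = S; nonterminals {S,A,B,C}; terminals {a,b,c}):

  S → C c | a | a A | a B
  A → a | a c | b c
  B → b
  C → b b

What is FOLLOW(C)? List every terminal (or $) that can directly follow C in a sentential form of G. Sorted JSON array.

FIRST iteration:
pass 1:
  A via A→a: +{a}
  A via A→b c: +{b}
  B via B→b: +{b}
  C via C→b b: +{b}
  S via S→C c: +{b}
  S via S→a: +{a}
  S: {a,b}  A: {a,b}  B: {b}  C: {b}
pass 2: (no change)
  S: {a,b}  A: {a,b}  B: {b}  C: {b}

FOLLOW iteration:
FOLLOW(S) := {$}
iter 1:
  S→C c: FOLLOW(C) ⊇ FIRST(c) = {c}; new: +{c}
  S→a A: FOLLOW(A) ⊇ FOLLOW(S) ⊇ {$}; new: +{$}
  S→a B: FOLLOW(B) ⊇ FOLLOW(S) ⊇ {$}; new: +{$}
  S: {$}  A: {$}  B: {$}  C: {c}
iter 2: — fixpoint
  S: {$}  A: {$}  B: {$}  C: {c}

FOLLOW(C) = ["c"]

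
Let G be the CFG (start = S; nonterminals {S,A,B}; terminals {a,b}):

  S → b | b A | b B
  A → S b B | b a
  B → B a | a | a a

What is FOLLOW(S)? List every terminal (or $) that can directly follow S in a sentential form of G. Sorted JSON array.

FIRST sets, iterate to fixpoint:
[1]
  A via A→b a: +{b}
  B via B→a: +{a}
  S via S→b: +{b}
  FIRST[S]={b}  FIRST[A]={b}  FIRST[B]={a}
[2] (no change)
  FIRST[S]={b}  FIRST[A]={b}  FIRST[B]={a}

Compute FOLLOW by fixpoint:
initialize: $ ∈ FOLLOW(S)
pass 1:
  A→S b B: FOLLOW(S) ⊇ FIRST(b) = {b}; new: +{b}
  B→B a: FOLLOW(B) ⊇ FIRST(a) = {a}; new: +{a}
  S→b A: FOLLOW(A) ⊇ FOLLOW(S) ⊇ {$,b}; new: +{$,b}
  S→b B: FOLLOW(B) ⊇ FOLLOW(S) ⊇ {$,b}; new: +{$,b}
  FOLLOW(S)={$,b}  FOLLOW(A)={$,b}  FOLLOW(B)={$,a,b}
pass 2: (no change)
  FOLLOW(S)={$,b}  FOLLOW(A)={$,b}  FOLLOW(B)={$,a,b}

FOLLOW(S) = ["$", "b"]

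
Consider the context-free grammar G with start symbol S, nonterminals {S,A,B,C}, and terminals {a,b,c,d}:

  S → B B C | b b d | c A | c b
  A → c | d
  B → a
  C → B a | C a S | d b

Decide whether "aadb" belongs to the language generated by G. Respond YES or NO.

Convert to CNF:
  S -> B X5 | T2 X6 | T3 A | T3 T2
  A -> c | d
  B -> a
  C -> B T0 | C X4 | T1 T2
  T0 -> a
  T1 -> d
  T2 -> b
  T3 -> c
  X4 -> T0 S
  X5 -> B C
  X6 -> T2 T1

CYK table (by increasing span):
  [0..0]={B,T0}  "a"  orig:{B}
  [1..1]={B,T0}  "a"  orig:{B}
  [2..2]={A,T1}  "d"  orig:{A}
  [3..3]={T2}  "b"  orig:{}
  [0..1]={C}  "aa"
  [1..2]=∅  "ad"
  [2..3]={C}  "db"
  [0..2]=∅  "aad"
  [1..3]={X5}  "adb"  orig:{}
  [0..3]={S}  "aadb"

S ∈ T[0,3] ⇒ YES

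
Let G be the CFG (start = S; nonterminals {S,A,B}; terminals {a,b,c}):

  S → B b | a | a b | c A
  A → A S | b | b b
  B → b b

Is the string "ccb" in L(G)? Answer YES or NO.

Convert to CNF:
  S -> B T0 | T1 T0 | T2 A | a
  A -> A S | T0 T0 | b
  B -> T0 T0
  T0 -> b
  T1 -> a
  T2 -> c

CYK table (by increasing span):
  cell(0,0) c: {T2}  orig:{}
  cell(1,1) c: {T2}  orig:{}
  cell(2,2) b: {A,T0}  orig:{A}
  cell(0,1) cc: ∅
  cell(1,2) cb: {S}
  cell(0,2) ccb: ∅

S ∉ T[0,2] ⇒ NO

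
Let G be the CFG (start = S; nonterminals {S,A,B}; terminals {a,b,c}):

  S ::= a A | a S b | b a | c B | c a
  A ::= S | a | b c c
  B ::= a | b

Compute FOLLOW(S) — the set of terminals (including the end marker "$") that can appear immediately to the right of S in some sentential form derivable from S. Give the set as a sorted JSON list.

FIRST iteration:
pass 1:
  A via A→a: +{a}
  A via A→b c c: +{b}
  B via B→a: +{a}
  B via B→b: +{b}
  S via S→a A: +{a}
  S via S→b a: +{b}
  S via S→c B: +{c}
  S: {a,b,c}  A: {a,b}  B: {a,b}
pass 2:
  A via A→S: +{c}
  S: {a,b,c}  A: {a,b,c}  B: {a,b}
pass 3: (no change)
  S: {a,b,c}  A: {a,b,c}  B: {a,b}

Compute FOLLOW by fixpoint:
FOLLOW(S) := {$}
round 1:
  S→a A: FOLLOW(A) ⊇ FOLLOW(S) ⊇ {$}; new: +{$}
  S→a S b: FOLLOW(S) ⊇ FIRST(b) = {b}; new: +{b}
  S→c B: FOLLOW(B) ⊇ FOLLOW(S) ⊇ {$,b}; new: +{$,b}
  FOLLOW(S)={$,b}  FOLLOW(A)={$}  FOLLOW(B)={$,b}
round 2:
  S→a A: FOLLOW(A) ⊇ FOLLOW(S) ⊇ {$,b}; new: +{b}
  FOLLOW(S)={$,b}  FOLLOW(A)={$,b}  FOLLOW(B)={$,b}
round 3: done
  FOLLOW(S)={$,b}  FOLLOW(A)={$,b}  FOLLOW(B)={$,b}

FOLLOW(S) = ["$", "b"]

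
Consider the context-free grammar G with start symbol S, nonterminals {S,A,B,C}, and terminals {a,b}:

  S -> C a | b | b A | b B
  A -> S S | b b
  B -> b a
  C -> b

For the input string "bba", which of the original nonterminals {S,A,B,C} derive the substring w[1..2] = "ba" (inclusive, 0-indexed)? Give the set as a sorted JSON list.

CNF form of G:
  S -> C T1 | T0 A | T0 B | b
  A -> S S | T0 T0
  B -> T0 T1
  C -> b
  T0 -> b
  T1 -> a

CYK fill (cells [i..j] with 1 ≤ i ≤ j ≤ 2 only):
  [1..1]={C,S,T0}  "b"  orig:{C,S}
  [2..2]={T1}  "a"  orig:{}
  [1..2]={B,S}  "ba"

Original NTs in T[1,2] deriving "ba": ["B", "S"]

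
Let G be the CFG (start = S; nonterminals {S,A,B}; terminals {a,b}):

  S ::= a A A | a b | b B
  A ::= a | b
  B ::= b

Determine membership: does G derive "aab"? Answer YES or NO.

Convert to CNF:
  S -> T0 T1 | T0 X2 | T1 B
  A -> a | b
  B -> b
  T0 -> a
  T1 -> b
  X2 -> A A

CYK fill:
  [0..0]={A,T0}  "a"  orig:{A}
  [1..1]={A,T0}  "a"  orig:{A}
  [2..2]={A,B,T1}  "b"  orig:{A,B}
  [0..1]={X2}  "aa"  orig:{}
  [1..2]={S,X2}  "ab"  orig:{S}
  [0..2]={S}  "aab"

S ∈ T[0,2] ⇒ YES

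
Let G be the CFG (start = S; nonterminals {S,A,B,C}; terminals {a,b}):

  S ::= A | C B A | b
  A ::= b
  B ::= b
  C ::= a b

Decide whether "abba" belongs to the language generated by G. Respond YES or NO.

Convert to CNF:
  S -> C X2 | b
  A -> b
  B -> b
  C -> T0 T1
  T0 -> a
  T1 -> b
  X2 -> B A

CYK fill:
  T[0,0] 'a' = {T0}  orig:{}
  T[1,1] 'b' = {A,B,S,T1}  orig:{A,B,S}
  T[2,2] 'b' = {A,B,S,T1}  orig:{A,B,S}
  T[3,3] 'a' = {T0}  orig:{}
  T[0,1] 'ab' = {C}
  T[1,2] 'bb' = {X2}  orig:{}
  T[2,3] 'ba' = ∅
  T[0,2] 'abb' = ∅
  T[1,3] 'bba' = ∅
  T[0,3] 'abba' = ∅

S ∉ T[0,3] ⇒ NO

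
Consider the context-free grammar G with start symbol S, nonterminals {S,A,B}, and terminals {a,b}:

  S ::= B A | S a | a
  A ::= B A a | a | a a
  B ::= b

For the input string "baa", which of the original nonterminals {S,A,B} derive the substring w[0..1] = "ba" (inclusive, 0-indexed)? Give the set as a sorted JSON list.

Convert to CNF:
  S -> B A | S T0 | a
  A -> B X1 | T0 T0 | a
  B -> b
  T0 -> a
  X1 -> A T0

CYK fill (cells [i..j] with 0 ≤ i ≤ j ≤ 1 only):
  T[0,0] 'b' = {B}
  T[1,1] 'a' = {A,S,T0}  orig:{A,S}
  T[0,1] 'ba' = {S}

Original NTs in T[0,1] deriving "ba": ["S"]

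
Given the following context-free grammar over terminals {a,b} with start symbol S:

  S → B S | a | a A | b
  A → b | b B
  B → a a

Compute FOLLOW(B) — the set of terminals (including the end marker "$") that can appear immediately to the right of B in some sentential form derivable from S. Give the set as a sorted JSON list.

Compute FIRST by fixpoint:
iter 1:
  A via A→b: +{b}
  B via B→a a: +{a}
  S via S→B S: +{a}
  S via S→b: +{b}
  FIRST(S)={a,b}  FIRST(A)={b}  FIRST(B)={a}
iter 2: done
  FIRST(S)={a,b}  FIRST(A)={b}  FIRST(B)={a}

FOLLOW iteration:
FOLLOW(S) := {$}
iter 1:
  S→B S: FOLLOW(B) ⊇ FIRST(S) = {a,b}; new: +{a,b}
  S→a A: FOLLOW(A) ⊇ FOLLOW(S) ⊇ {$}; new: +{$}
  S: {$}  A: {$}  B: {a,b}
iter 2:
  A→b B: FOLLOW(B) ⊇ FOLLOW(A) ⊇ {$}; new: +{$}
  S: {$}  A: {$}  B: {$,a,b}
iter 3: (no change)
  S: {$}  A: {$}  B: {$,a,b}

FOLLOW(B) = ["$", "a", "b"]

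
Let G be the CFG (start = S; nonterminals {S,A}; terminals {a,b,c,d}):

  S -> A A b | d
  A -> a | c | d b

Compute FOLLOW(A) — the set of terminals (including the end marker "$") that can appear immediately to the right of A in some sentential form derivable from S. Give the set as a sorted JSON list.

FIRST sets, iterate to fixpoint:
round 1:
  A via A→a: +{a}
  A via A→c: +{c}
  A via A→d b: +{d}
  S via S→A A b: +{a,c,d}
  FIRST[S]={a,c,d}  FIRST[A]={a,c,d}
round 2: (no change)
  FIRST[S]={a,c,d}  FIRST[A]={a,c,d}

FOLLOW sets:
seed FOLLOW(S) with $
iter 1:
  S→A A b: FOLLOW(A) ⊇ FIRST(A) = {a,c,d}; new: +{a,c,d}
  S→A A b: FOLLOW(A) ⊇ FIRST(b) = {b}; new: +{b}
  FOLLOW[S]={$}  FOLLOW[A]={a,b,c,d}
iter 2: — fixpoint
  FOLLOW[S]={$}  FOLLOW[A]={a,b,c,d}

FOLLOW(A) = ["a", "b", "c", "d"]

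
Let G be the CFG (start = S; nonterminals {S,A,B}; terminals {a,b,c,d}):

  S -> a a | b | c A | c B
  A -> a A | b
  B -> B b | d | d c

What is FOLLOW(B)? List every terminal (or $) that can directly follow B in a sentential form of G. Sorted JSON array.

Compute FIRST by fixpoint:
iter 1:
  A via A→a A: +{a}
  A via A→b: +{b}
  B via B→d: +{d}
  S via S→a a: +{a}
  S via S→b: +{b}
  S via S→c A: +{c}
  FIRST[S]={a,b,c}  FIRST[A]={a,b}  FIRST[B]={d}
iter 2: done
  FIRST[S]={a,b,c}  FIRST[A]={a,b}  FIRST[B]={d}

FOLLOW iteration:
initialize: $ ∈ FOLLOW(S)
round 1:
  B→B b: FOLLOW(B) ⊇ FIRST(b) = {b}; new: +{b}
  S→c A: FOLLOW(A) ⊇ FOLLOW(S) ⊇ {$}; new: +{$}
  S→c B: FOLLOW(B) ⊇ FOLLOW(S) ⊇ {$}; new: +{$}
  FOLLOW(S)={$}  FOLLOW(A)={$}  FOLLOW(B)={$,b}
round 2: (stable)
  FOLLOW(S)={$}  FOLLOW(A)={$}  FOLLOW(B)={$,b}

FOLLOW(B) = ["$", "b"]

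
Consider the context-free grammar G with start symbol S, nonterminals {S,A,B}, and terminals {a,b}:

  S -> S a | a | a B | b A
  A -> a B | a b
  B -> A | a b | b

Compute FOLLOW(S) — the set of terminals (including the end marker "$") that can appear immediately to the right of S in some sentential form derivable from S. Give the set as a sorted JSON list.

FIRST iteration:
iter 1:
  A via A→a B: +{a}
  B via B→A: +{a}
  B via B→b: +{b}
  S via S→a: +{a}
  S via S→b A: +{b}
  FIRST[S]={a,b}  FIRST[A]={a}  FIRST[B]={a,b}
iter 2: — fixpoint
  FIRST[S]={a,b}  FIRST[A]={a}  FIRST[B]={a,b}

Compute FOLLOW by fixpoint:
FOLLOW(S) := {$}
[1]
  S→S a: FOLLOW(S) ⊇ FIRST(a) = {a}; new: +{a}
  S→a B: FOLLOW(B) ⊇ FOLLOW(S) ⊇ {$,a}; new: +{$,a}
  S→b A: FOLLOW(A) ⊇ FOLLOW(S) ⊇ {$,a}; new: +{$,a}
  S: {$,a}  A: {$,a}  B: {$,a}
[2] (stable)
  S: {$,a}  A: {$,a}  B: {$,a}

FOLLOW(S) = ["$", "a"]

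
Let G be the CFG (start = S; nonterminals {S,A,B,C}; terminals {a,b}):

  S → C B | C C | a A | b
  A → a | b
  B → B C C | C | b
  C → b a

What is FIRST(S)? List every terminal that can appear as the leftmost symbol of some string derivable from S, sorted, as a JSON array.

FIRST sets, iterate to fixpoint:
iter 1:
  A via A→a: +{a}
  A via A→b: +{b}
  B via B→b: +{b}
  C via C→b a: +{b}
  S via S→C B: +{b}
  S via S→a A: +{a}
  S: {a,b}  A: {a,b}  B: {b}  C: {b}
iter 2: — fixpoint
  S: {a,b}  A: {a,b}  B: {b}  C: {b}

FIRST(S) = ["a", "b"]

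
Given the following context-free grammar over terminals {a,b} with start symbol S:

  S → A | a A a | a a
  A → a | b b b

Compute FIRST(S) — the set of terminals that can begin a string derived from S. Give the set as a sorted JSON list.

Compute FIRST by fixpoint:
round 1:
  A via A→a: +{a}
  A via A→b b b: +{b}
  S via S→A: +{a,b}
  FIRST(S)={a,b}  FIRST(A)={a,b}
round 2: done
  FIRST(S)={a,b}  FIRST(A)={a,b}

FIRST(S) = ["a", "b"]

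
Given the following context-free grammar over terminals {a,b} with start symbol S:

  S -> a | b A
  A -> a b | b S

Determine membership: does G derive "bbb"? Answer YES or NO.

Convert to CNF:
  S -> T1 A | a
  A -> T0 T1 | T1 S
  T0 -> a
  T1 -> b

Fill CYK table bottom-up:
  [0..0]={T1}  "b"  orig:{}
  [1..1]={T1}  "b"  orig:{}
  [2..2]={T1}  "b"  orig:{}
  [0..1]=∅  "bb"
  [1..2]=∅  "bb"
  [0..2]=∅  "bbb"

S ∉ T[0,2] ⇒ NO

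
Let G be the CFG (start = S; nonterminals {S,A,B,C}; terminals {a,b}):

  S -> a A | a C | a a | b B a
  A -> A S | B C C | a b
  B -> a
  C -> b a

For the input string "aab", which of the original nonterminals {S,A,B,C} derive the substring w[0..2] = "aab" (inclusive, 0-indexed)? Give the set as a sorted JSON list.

Convert to CNF:
  S -> T0 A | T0 C | T0 T0 | T1 X3
  A -> A S | B X2 | T0 T1
  B -> a
  C -> T1 T0
  T0 -> a
  T1 -> b
  X2 -> C C
  X3 -> B T0

CYK table (by increasing span) — only the sub-triangle for w[0..2]:
  cell(0,0) a: {B,T0}  orig:{B}
  cell(1,1) a: {B,T0}  orig:{B}
  cell(2,2) b: {T1}  orig:{}
  cell(0,1) aa: {S,X3}  orig:{S}
  cell(1,2) ab: {A}
  cell(0,2) aab: {S}

Original NTs in T[0,2] deriving "aab": ["S"]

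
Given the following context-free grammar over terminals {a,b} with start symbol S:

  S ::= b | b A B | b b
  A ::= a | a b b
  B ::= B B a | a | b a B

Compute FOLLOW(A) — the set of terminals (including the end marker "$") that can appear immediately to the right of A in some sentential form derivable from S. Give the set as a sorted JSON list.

FIRST iteration:
round 1:
  A via A→a: +{a}
  B via B→a: +{a}
  B via B→b a B: +{b}
  S via S→b: +{b}
  S: {b}  A: {a}  B: {a,b}
round 2: (no change)
  S: {b}  A: {a}  B: {a,b}

FOLLOW iteration:
initialize: $ ∈ FOLLOW(S)
round 1:
  B→B B a: FOLLOW(B) ⊇ FIRST(B) = {a,b}; new: +{a,b}
  S→b A B: FOLLOW(A) ⊇ FIRST(B) = {a,b}; new: +{a,b}
  S→b A B: FOLLOW(B) ⊇ FOLLOW(S) ⊇ {$}; new: +{$}
  S: {$}  A: {a,b}  B: {$,a,b}
round 2: done
  S: {$}  A: {a,b}  B: {$,a,b}

FOLLOW(A) = ["a", "b"]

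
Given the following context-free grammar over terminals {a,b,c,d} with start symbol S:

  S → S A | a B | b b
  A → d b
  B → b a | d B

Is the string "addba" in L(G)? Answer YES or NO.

Convert to CNF:
  S -> S A | T1 T1 | T2 B
  A -> T0 T1
  B -> T0 B | T1 T2
  T0 -> d
  T1 -> b
  T2 -> a

CYK table (by increasing span):
  cell(0,0) a: {T2}  orig:{}
  cell(1,1) d: {T0}  orig:{}
  cell(2,2) d: {T0}  orig:{}
  cell(3,3) b: {T1}  orig:{}
  cell(4,4) a: {T2}  orig:{}
  cell(0,1) ad: ∅
  cell(1,2) dd: ∅
  cell(2,3) db: {A}
  cell(3,4) ba: {B}
  cell(0,2) add: ∅
  cell(1,3) ddb: ∅
  cell(2,4) dba: {B}
  cell(0,3) addb: ∅
  cell(1,4) ddba: {B}
  cell(0,4) addba: {S}

S ∈ T[0,4] ⇒ YES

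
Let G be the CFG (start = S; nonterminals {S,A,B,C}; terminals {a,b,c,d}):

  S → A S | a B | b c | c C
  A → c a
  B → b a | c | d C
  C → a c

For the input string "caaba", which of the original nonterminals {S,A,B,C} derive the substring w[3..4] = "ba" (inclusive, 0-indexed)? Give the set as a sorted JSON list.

CNF form of G:
  S -> A S | T0 C | T1 B | T2 T0
  A -> T0 T1
  B -> T2 T1 | T3 C | c
  C -> T1 T0
  T0 -> c
  T1 -> a
  T2 -> b
  T3 -> d

CYK fill (cells [i..j] with 3 ≤ i ≤ j ≤ 4 only):
  [3..3]={T2}  "b"  orig:{}
  [4..4]={T1}  "a"  orig:{}
  [3..4]={B}  "ba"

Original NTs in T[3,4] deriving "ba": ["B"]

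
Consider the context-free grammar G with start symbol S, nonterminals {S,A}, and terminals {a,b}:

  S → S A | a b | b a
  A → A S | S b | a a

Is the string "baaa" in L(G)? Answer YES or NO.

Convert to CNF:
  S -> S A | T0 T1 | T1 T0
  A -> A S | S T0 | T1 T1
  T0 -> b
  T1 -> a

Fill CYK table bottom-up:
  [0..0]={T0}  "b"  orig:{}
  [1..1]={T1}  "a"  orig:{}
  [2..2]={T1}  "a"  orig:{}
  [3..3]={T1}  "a"  orig:{}
  [0..1]={S}  "ba"
  [1..2]={A}  "aa"
  [2..3]={A}  "aa"
  [0..2]=∅  "baa"
  [1..3]=∅  "aaa"
  [0..3]={S}  "baaa"

S ∈ T[0,3] ⇒ YES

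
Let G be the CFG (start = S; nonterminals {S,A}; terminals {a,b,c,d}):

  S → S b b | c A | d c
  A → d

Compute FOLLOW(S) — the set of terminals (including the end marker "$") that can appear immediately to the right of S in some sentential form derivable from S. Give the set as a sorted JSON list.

FIRST sets, iterate to fixpoint:
[1]
  A via A→d: +{d}
  S via S→c A: +{c}
  S via S→d c: +{d}
  FIRST(S)={c,d}  FIRST(A)={d}
[2] (no change)
  FIRST(S)={c,d}  FIRST(A)={d}

FOLLOW sets:
seed FOLLOW(S) with $
round 1:
  S→S b b: FOLLOW(S) ⊇ FIRST(b) = {b}; new: +{b}
  S→c A: FOLLOW(A) ⊇ FOLLOW(S) ⊇ {$,b}; new: +{$,b}
  S: {$,b}  A: {$,b}
round 2: (stable)
  S: {$,b}  A: {$,b}

FOLLOW(S) = ["$", "b"]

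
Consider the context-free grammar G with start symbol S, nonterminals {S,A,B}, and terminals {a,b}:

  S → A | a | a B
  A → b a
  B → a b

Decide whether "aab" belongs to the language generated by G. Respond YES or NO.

CNF form of G:
  S -> T0 T1 | T1 B | a
  A -> T0 T1
  B -> T1 T0
  T0 -> b
  T1 -> a

CYK fill:
  T[0,0] 'a' = {S,T1}  orig:{S}
  T[1,1] 'a' = {S,T1}  orig:{S}
  T[2,2] 'b' = {T0}  orig:{}
  T[0,1] 'aa' = ∅
  T[1,2] 'ab' = {B}
  T[0,2] 'aab' = {S}

S ∈ T[0,2] ⇒ YES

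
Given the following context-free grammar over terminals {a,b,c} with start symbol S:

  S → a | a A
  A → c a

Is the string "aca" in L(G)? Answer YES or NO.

CNF form of G:
  S -> T1 A | a
  A -> T0 T1
  T0 -> c
  T1 -> a

CYK table (by increasing span):
  T[0,0] 'a' = {S,T1}  orig:{S}
  T[1,1] 'c' = {T0}  orig:{}
  T[2,2] 'a' = {S,T1}  orig:{S}
  T[0,1] 'ac' = ∅
  T[1,2] 'ca' = {A}
  T[0,2] 'aca' = {S}

S ∈ T[0,2] ⇒ YES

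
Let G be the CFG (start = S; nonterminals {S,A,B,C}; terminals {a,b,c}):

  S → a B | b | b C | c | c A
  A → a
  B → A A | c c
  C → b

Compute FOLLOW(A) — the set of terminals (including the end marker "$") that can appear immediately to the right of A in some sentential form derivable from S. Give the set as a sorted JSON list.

Compute FIRST by fixpoint:
pass 1:
  A via A→a: +{a}
  B via B→A A: +{a}
  B via B→c c: +{c}
  C via C→b: +{b}
  S via S→a B: +{a}
  S via S→b: +{b}
  S via S→c: +{c}
  FIRST[S]={a,b,c}  FIRST[A]={a}  FIRST[B]={a,c}  FIRST[C]={b}
pass 2: — fixpoint
  FIRST[S]={a,b,c}  FIRST[A]={a}  FIRST[B]={a,c}  FIRST[C]={b}

FOLLOW sets:
initialize: $ ∈ FOLLOW(S)
pass 1:
  B→A A: FOLLOW(A) ⊇ FIRST(A) = {a}; new: +{a}
  S→a B: FOLLOW(B) ⊇ FOLLOW(S) ⊇ {$}; new: +{$}
  S→b C: FOLLOW(C) ⊇ FOLLOW(S) ⊇ {$}; new: +{$}
  S→c A: FOLLOW(A) ⊇ FOLLOW(S) ⊇ {$}; new: +{$}
  S: {$}  A: {$,a}  B: {$}  C: {$}
pass 2: done
  S: {$}  A: {$,a}  B: {$}  C: {$}

FOLLOW(A) = ["$", "a"]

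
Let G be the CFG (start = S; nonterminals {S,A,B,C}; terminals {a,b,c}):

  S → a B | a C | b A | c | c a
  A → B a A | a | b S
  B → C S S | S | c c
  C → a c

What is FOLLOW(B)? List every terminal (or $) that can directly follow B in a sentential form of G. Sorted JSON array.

FIRST sets, iterate to fixpoint:
[1]
  A via A→a: +{a}
  A via A→b S: +{b}
  B via B→c c: +{c}
  C via C→a c: +{a}
  S via S→a B: +{a}
  S via S→b A: +{b}
  S via S→c: +{c}
  FIRST(S)={a,b,c}  FIRST(A)={a,b}  FIRST(B)={c}  FIRST(C)={a}
[2]
  A via A→B a A: +{c}
  B via B→C S S: +{a}
  B via B→S: +{b}
  FIRST(S)={a,b,c}  FIRST(A)={a,b,c}  FIRST(B)={a,b,c}  FIRST(C)={a}
[3] done
  FIRST(S)={a,b,c}  FIRST(A)={a,b,c}  FIRST(B)={a,b,c}  FIRST(C)={a}

FOLLOW iteration:
seed FOLLOW(S) with $
[1]
  A→B a A: FOLLOW(B) ⊇ FIRST(a) = {a}; new: +{a}
  B→C S S: FOLLOW(C) ⊇ FIRST(S) = {a,b,c}; new: +{a,b,c}
  B→C S S: FOLLOW(S) ⊇ FIRST(S) = {a,b,c}; new: +{a,b,c}
  S→a B: FOLLOW(B) ⊇ FOLLOW(S) ⊇ {$,a,b,c}; new: +{$,b,c}
  S→a C: FOLLOW(C) ⊇ FOLLOW(S) ⊇ {$,a,b,c}; new: +{$}
  S→b A: FOLLOW(A) ⊇ FOLLOW(S) ⊇ {$,a,b,c}; new: +{$,a,b,c}
  S: {$,a,b,c}  A: {$,a,b,c}  B: {$,a,b,c}  C: {$,a,b,c}
[2] — fixpoint
  S: {$,a,b,c}  A: {$,a,b,c}  B: {$,a,b,c}  C: {$,a,b,c}

FOLLOW(B) = ["$", "a", "b", "c"]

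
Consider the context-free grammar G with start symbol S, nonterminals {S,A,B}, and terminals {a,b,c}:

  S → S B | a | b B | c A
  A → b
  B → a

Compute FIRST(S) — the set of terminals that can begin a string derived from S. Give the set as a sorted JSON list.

FIRST sets, iterate to fixpoint:
pass 1:
  A via A→b: +{b}
  B via B→a: +{a}
  S via S→a: +{a}
  S via S→b B: +{b}
  S via S→c A: +{c}
  FIRST(S)={a,b,c}  FIRST(A)={b}  FIRST(B)={a}
pass 2: done
  FIRST(S)={a,b,c}  FIRST(A)={b}  FIRST(B)={a}

FIRST(S) = ["a", "b", "c"]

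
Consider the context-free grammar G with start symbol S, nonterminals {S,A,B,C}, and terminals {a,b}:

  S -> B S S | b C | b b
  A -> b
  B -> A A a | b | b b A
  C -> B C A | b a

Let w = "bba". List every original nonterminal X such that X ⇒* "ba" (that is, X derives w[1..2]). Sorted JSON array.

CNF form of G:
  S -> B X5 | T1 C | T1 T1
  A -> b
  B -> A X2 | T1 X3 | b
  C -> B X4 | T1 T0
  T0 -> a
  T1 -> b
  X2 -> A T0
  X3 -> T1 A
  X4 -> C A
  X5 -> S S

Fill CYK table bottom-up — only the sub-triangle for w[1..2]:
  [1..1]={A,B,T1}  "b"  orig:{A,B}
  [2..2]={T0}  "a"  orig:{}
  [1..2]={C,X2}  "ba"  orig:{C}

Original NTs in T[1,2] deriving "ba": ["C"]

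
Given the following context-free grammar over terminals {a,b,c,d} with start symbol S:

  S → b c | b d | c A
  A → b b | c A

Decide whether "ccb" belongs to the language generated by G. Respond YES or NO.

CNF form of G:
  S -> T0 T1 | T0 T2 | T1 A
  A -> T0 T0 | T1 A
  T0 -> b
  T1 -> c
  T2 -> d

Fill CYK table bottom-up:
  [0..0]={T1}  "c"  orig:{}
  [1..1]={T1}  "c"  orig:{}
  [2..2]={T0}  "b"  orig:{}
  [0..1]=∅  "cc"
  [1..2]=∅  "cb"
  [0..2]=∅  "ccb"

S ∉ T[0,2] ⇒ NO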